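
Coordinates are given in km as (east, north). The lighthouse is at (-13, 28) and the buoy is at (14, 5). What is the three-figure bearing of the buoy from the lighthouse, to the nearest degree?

130°

Δeast = 14 − -13 = 27.00; Δnorth = 5 − 28 = -23.00.
Bearing = atan2(Δeast, Δnorth) mod 360° = 130.43° ≈ 130°.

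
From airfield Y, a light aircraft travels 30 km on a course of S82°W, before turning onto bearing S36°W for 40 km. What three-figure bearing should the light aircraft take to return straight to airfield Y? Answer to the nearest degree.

056°

Leg 1 (S82°W, 30 km): east 30 sin 262° = -29.71, north 30 cos 262° = -4.18
Leg 2 (S36°W, 40 km): east 40 sin 216° = -23.51, north 40 cos 216° = -32.36
Net displacement: -53.22 east, -36.54 north. Direction back to start is (53.22, 36.54): bearing = atan2(53.22, 36.54) mod 360° = 55.53° ≈ 056°.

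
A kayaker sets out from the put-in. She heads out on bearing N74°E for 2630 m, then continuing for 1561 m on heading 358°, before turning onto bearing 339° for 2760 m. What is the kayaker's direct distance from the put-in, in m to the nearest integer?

5083 m

Leg 1 (N74°E, 2630 m): east 2630 sin 74° = 2528.12, north 2630 cos 74° = 724.93
Leg 2 (358°, 1561 m): east 1561 sin 358° = -54.48, north 1561 cos 358° = 1560.05
Leg 3 (339°, 2760 m): east 2760 sin 339° = -989.10, north 2760 cos 339° = 2576.68
Net: 1484.54 east, 4861.66 north. Distance = √((1484.54)² + (4861.66)²) = 5083.265 m.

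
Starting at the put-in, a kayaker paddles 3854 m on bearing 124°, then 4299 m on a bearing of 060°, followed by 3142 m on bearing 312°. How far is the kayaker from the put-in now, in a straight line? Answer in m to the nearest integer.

Leg 1 (124°, 3854 m): east 3854 sin 124° = 3195.11, north 3854 cos 124° = -2155.13
Leg 2 (060°, 4299 m): east 4299 sin 60° = 3723.04, north 4299 cos 60° = 2149.50
Leg 3 (312°, 3142 m): east 3142 sin 312° = -2334.96, north 3142 cos 312° = 2102.41
Net: 4583.19 east, 2096.78 north. Distance = √((4583.19)² + (2096.78)²) = 5040.054 m.

5040 m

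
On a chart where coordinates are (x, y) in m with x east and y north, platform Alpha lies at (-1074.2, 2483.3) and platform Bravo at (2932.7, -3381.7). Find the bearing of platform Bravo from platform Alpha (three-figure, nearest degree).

146°

Δeast = 2932.7 − -1074.2 = 4006.90; Δnorth = -3381.7 − 2483.3 = -5865.00.
Bearing = atan2(Δeast, Δnorth) mod 360° = 145.66° ≈ 146°.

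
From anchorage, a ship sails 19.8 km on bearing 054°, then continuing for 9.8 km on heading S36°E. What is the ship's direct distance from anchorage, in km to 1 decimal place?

Leg 1 (054°, 19.8 km): east 19.8 sin 54° = 16.02, north 19.8 cos 54° = 11.64
Leg 2 (S36°E, 9.8 km): east 9.8 sin 144° = 5.76, north 9.8 cos 144° = -7.93
Net: 21.78 east, 3.71 north. Distance = √((21.78)² + (3.71)²) = 22.093 km.

22.1 km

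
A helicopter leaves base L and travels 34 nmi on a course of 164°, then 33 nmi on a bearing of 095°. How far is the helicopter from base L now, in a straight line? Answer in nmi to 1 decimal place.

Leg 1 (164°, 34 nmi): east 34 sin 164° = 9.37, north 34 cos 164° = -32.68
Leg 2 (095°, 33 nmi): east 33 sin 95° = 32.87, north 33 cos 95° = -2.88
Net: 42.25 east, -35.56 north. Distance = √((42.25)² + (-35.56)²) = 55.219 nmi.

55.2 nmi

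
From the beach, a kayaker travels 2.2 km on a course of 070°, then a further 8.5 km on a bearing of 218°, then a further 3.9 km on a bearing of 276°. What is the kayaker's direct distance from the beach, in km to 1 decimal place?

9.0 km

Leg 1 (070°, 2.2 km): east 2.2 sin 70° = 2.07, north 2.2 cos 70° = 0.75
Leg 2 (218°, 8.5 km): east 8.5 sin 218° = -5.23, north 8.5 cos 218° = -6.70
Leg 3 (276°, 3.9 km): east 3.9 sin 276° = -3.88, north 3.9 cos 276° = 0.41
Net: -7.04 east, -5.54 north. Distance = √((-7.04)² + (-5.54)²) = 8.961 km.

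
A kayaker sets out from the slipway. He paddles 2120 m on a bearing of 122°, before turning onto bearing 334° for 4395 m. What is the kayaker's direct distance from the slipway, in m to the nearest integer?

2830 m

Leg 1 (122°, 2120 m): east 2120 sin 122° = 1797.86, north 2120 cos 122° = -1123.43
Leg 2 (334°, 4395 m): east 4395 sin 334° = -1926.64, north 4395 cos 334° = 3950.20
Net: -128.78 east, 2826.77 north. Distance = √((-128.78)² + (2826.77)²) = 2829.703 m.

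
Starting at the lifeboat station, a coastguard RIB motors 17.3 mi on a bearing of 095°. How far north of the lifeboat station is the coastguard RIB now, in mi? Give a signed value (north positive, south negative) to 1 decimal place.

Leg 1 (095°, 17.3 mi): east 17.3 sin 95° = 17.23, north 17.3 cos 95° = -1.51
Net north component: -1.51 mi.

-1.5 mi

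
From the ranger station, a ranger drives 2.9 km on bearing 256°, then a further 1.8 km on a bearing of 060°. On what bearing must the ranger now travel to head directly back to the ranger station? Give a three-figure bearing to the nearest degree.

099°

Leg 1 (256°, 2.9 km): east 2.9 sin 256° = -2.81, north 2.9 cos 256° = -0.70
Leg 2 (060°, 1.8 km): east 1.8 sin 60° = 1.56, north 1.8 cos 60° = 0.90
Net displacement: -1.26 east, 0.20 north. Direction back to start is (1.26, -0.20): bearing = atan2(1.26, -0.20) mod 360° = 98.98° ≈ 099°.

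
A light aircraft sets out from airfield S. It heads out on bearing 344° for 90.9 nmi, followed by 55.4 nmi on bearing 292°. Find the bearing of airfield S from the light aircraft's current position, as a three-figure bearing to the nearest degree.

145°

Leg 1 (344°, 90.9 nmi): east 90.9 sin 344° = -25.06, north 90.9 cos 344° = 87.38
Leg 2 (292°, 55.4 nmi): east 55.4 sin 292° = -51.37, north 55.4 cos 292° = 20.75
Net displacement: -76.42 east, 108.13 north. Direction back to start is (76.42, -108.13): bearing = atan2(76.42, -108.13) mod 360° = 144.75° ≈ 145°.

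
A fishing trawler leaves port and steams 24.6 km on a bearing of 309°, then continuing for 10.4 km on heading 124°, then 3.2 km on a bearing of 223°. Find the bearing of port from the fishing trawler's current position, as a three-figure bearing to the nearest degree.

Leg 1 (309°, 24.6 km): east 24.6 sin 309° = -19.12, north 24.6 cos 309° = 15.48
Leg 2 (124°, 10.4 km): east 10.4 sin 124° = 8.62, north 10.4 cos 124° = -5.82
Leg 3 (223°, 3.2 km): east 3.2 sin 223° = -2.18, north 3.2 cos 223° = -2.34
Net displacement: -12.68 east, 7.33 north. Direction back to start is (12.68, -7.33): bearing = atan2(12.68, -7.33) mod 360° = 120.02° ≈ 120°.

120°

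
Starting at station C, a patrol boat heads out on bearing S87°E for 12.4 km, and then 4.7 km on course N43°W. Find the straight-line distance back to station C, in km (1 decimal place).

9.6 km

Leg 1 (S87°E, 12.4 km): east 12.4 sin 93° = 12.38, north 12.4 cos 93° = -0.65
Leg 2 (N43°W, 4.7 km): east 4.7 sin 317° = -3.21, north 4.7 cos 317° = 3.44
Net: 9.18 east, 2.79 north. Distance = √((9.18)² + (2.79)²) = 9.592 km.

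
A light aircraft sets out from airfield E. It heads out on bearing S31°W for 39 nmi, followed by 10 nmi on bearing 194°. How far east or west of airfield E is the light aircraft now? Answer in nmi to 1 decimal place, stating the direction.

22.5 nmi west

Leg 1 (S31°W, 39 nmi): east 39 sin 211° = -20.09, north 39 cos 211° = -33.43
Leg 2 (194°, 10 nmi): east 10 sin 194° = -2.42, north 10 cos 194° = -9.70
Net east component: -22.51 nmi.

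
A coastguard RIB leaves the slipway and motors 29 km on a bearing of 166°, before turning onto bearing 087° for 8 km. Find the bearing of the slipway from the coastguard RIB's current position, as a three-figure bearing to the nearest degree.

Leg 1 (166°, 29 km): east 29 sin 166° = 7.02, north 29 cos 166° = -28.14
Leg 2 (087°, 8 km): east 8 sin 87° = 7.99, north 8 cos 87° = 0.42
Net displacement: 15.00 east, -27.72 north. Direction back to start is (-15.00, 27.72): bearing = atan2(-15.00, 27.72) mod 360° = 331.57° ≈ 332°.

332°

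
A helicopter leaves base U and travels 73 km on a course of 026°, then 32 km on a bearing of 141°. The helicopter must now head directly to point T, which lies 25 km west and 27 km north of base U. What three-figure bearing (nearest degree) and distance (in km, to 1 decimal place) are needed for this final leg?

260°, 78.4 km

Leg 1 (026°, 73 km): east 73 sin 26° = 32.00, north 73 cos 26° = 65.61
Leg 2 (141°, 32 km): east 32 sin 141° = 20.14, north 32 cos 141° = -24.87
Current position: (52.14, 40.74). Target: (-25, 27). Remaining: Δeast = -77.14, Δnorth = -13.74.
Bearing = atan2(-77.14, -13.74) mod 360° = 259.90°; distance = √((-77.14)² + (-13.74)²) = 78.354 km.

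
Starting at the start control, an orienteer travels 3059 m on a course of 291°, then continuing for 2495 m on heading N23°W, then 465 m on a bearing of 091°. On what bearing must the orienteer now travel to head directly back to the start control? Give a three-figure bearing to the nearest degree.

Leg 1 (291°, 3059 m): east 3059 sin 291° = -2855.82, north 3059 cos 291° = 1096.25
Leg 2 (N23°W, 2495 m): east 2495 sin 337° = -974.87, north 2495 cos 337° = 2296.66
Leg 3 (091°, 465 m): east 465 sin 91° = 464.93, north 465 cos 91° = -8.12
Net displacement: -3365.77 east, 3384.79 north. Direction back to start is (3365.77, -3384.79): bearing = atan2(3365.77, -3384.79) mod 360° = 135.16° ≈ 135°.

135°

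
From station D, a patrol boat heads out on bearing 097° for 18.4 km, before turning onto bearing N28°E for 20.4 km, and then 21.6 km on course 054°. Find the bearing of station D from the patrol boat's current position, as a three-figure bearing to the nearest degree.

238°

Leg 1 (097°, 18.4 km): east 18.4 sin 97° = 18.26, north 18.4 cos 97° = -2.24
Leg 2 (N28°E, 20.4 km): east 20.4 sin 28° = 9.58, north 20.4 cos 28° = 18.01
Leg 3 (054°, 21.6 km): east 21.6 sin 54° = 17.47, north 21.6 cos 54° = 12.70
Net displacement: 45.31 east, 28.47 north. Direction back to start is (-45.31, -28.47): bearing = atan2(-45.31, -28.47) mod 360° = 237.86° ≈ 238°.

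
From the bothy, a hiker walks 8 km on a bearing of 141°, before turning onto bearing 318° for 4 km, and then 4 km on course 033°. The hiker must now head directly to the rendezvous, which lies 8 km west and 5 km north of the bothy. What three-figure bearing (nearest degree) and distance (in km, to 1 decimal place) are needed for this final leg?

291°, 13.5 km

Leg 1 (141°, 8 km): east 8 sin 141° = 5.03, north 8 cos 141° = -6.22
Leg 2 (318°, 4 km): east 4 sin 318° = -2.68, north 4 cos 318° = 2.97
Leg 3 (033°, 4 km): east 4 sin 33° = 2.18, north 4 cos 33° = 3.35
Current position: (4.54, 0.11). Target: (-8, 5). Remaining: Δeast = -12.54, Δnorth = 4.89.
Bearing = atan2(-12.54, 4.89) mod 360° = 291.31°; distance = √((-12.54)² + (4.89)²) = 13.457 km.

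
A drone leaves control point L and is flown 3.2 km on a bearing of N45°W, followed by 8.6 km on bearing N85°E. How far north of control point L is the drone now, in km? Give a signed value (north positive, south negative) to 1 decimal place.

Leg 1 (N45°W, 3.2 km): east 3.2 sin 315° = -2.26, north 3.2 cos 315° = 2.26
Leg 2 (N85°E, 8.6 km): east 8.6 sin 85° = 8.57, north 8.6 cos 85° = 0.75
Net north component: 3.01 km.

3.0 km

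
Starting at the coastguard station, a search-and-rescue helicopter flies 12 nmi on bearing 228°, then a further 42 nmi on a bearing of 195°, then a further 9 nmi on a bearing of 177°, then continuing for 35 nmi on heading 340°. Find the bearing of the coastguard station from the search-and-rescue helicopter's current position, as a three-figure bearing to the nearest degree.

Leg 1 (228°, 12 nmi): east 12 sin 228° = -8.92, north 12 cos 228° = -8.03
Leg 2 (195°, 42 nmi): east 42 sin 195° = -10.87, north 42 cos 195° = -40.57
Leg 3 (177°, 9 nmi): east 9 sin 177° = 0.47, north 9 cos 177° = -8.99
Leg 4 (340°, 35 nmi): east 35 sin 340° = -11.97, north 35 cos 340° = 32.89
Net displacement: -31.29 east, -24.70 north. Direction back to start is (31.29, 24.70): bearing = atan2(31.29, 24.70) mod 360° = 51.71° ≈ 052°.

052°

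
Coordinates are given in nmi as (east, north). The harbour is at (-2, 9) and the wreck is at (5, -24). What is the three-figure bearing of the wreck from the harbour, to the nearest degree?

Δeast = 5 − -2 = 7.00; Δnorth = -24 − 9 = -33.00.
Bearing = atan2(Δeast, Δnorth) mod 360° = 168.02° ≈ 168°.

168°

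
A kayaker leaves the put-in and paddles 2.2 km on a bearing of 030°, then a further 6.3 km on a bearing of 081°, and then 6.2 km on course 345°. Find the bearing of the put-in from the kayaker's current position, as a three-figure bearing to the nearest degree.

Leg 1 (030°, 2.2 km): east 2.2 sin 30° = 1.10, north 2.2 cos 30° = 1.91
Leg 2 (081°, 6.3 km): east 6.3 sin 81° = 6.22, north 6.3 cos 81° = 0.99
Leg 3 (345°, 6.2 km): east 6.2 sin 345° = -1.60, north 6.2 cos 345° = 5.99
Net displacement: 5.72 east, 8.88 north. Direction back to start is (-5.72, -8.88): bearing = atan2(-5.72, -8.88) mod 360° = 212.78° ≈ 213°.

213°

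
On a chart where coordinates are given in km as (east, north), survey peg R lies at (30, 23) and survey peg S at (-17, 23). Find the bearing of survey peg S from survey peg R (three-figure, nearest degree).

Δeast = -17 − 30 = -47.00; Δnorth = 23 − 23 = 0.00.
Bearing = atan2(Δeast, Δnorth) mod 360° = 270.00° ≈ 270°.

270°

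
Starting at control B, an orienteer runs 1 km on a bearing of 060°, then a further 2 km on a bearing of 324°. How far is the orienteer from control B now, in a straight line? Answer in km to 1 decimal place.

Leg 1 (060°, 1 km): east 1 sin 60° = 0.87, north 1 cos 60° = 0.50
Leg 2 (324°, 2 km): east 2 sin 324° = -1.18, north 2 cos 324° = 1.62
Net: -0.31 east, 2.12 north. Distance = √((-0.31)² + (2.12)²) = 2.141 km.

2.1 km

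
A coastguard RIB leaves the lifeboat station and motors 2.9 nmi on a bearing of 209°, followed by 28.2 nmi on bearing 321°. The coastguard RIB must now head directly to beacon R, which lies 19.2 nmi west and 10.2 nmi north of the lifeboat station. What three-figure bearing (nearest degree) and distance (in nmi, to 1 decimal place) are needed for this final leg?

180°, 9.2 nmi

Leg 1 (209°, 2.9 nmi): east 2.9 sin 209° = -1.41, north 2.9 cos 209° = -2.54
Leg 2 (321°, 28.2 nmi): east 28.2 sin 321° = -17.75, north 28.2 cos 321° = 21.92
Current position: (-19.15, 19.38). Target: (-19.2, 10.2). Remaining: Δeast = -0.05, Δnorth = -9.18.
Bearing = atan2(-0.05, -9.18) mod 360° = 180.29°; distance = √((-0.05)² + (-9.18)²) = 9.179 nmi.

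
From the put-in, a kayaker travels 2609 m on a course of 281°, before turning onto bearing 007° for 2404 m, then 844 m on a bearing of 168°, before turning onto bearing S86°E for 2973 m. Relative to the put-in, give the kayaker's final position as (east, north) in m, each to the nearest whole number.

(873, 1851)

Leg 1 (281°, 2609 m): east 2609 sin 281° = -2561.07, north 2609 cos 281° = 497.82
Leg 2 (007°, 2404 m): east 2404 sin 7° = 292.97, north 2404 cos 7° = 2386.08
Leg 3 (168°, 844 m): east 844 sin 168° = 175.48, north 844 cos 168° = -825.56
Leg 4 (S86°E, 2973 m): east 2973 sin 94° = 2965.76, north 2973 cos 94° = -207.39
Summing: 873.14 m east, 1850.96 m north → (873, 1851).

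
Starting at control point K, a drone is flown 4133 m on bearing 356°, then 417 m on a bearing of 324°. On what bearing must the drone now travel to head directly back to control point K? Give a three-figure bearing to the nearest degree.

Leg 1 (356°, 4133 m): east 4133 sin 356° = -288.30, north 4133 cos 356° = 4122.93
Leg 2 (324°, 417 m): east 417 sin 324° = -245.11, north 417 cos 324° = 337.36
Net displacement: -533.41 east, 4460.29 north. Direction back to start is (533.41, -4460.29): bearing = atan2(533.41, -4460.29) mod 360° = 173.18° ≈ 173°.

173°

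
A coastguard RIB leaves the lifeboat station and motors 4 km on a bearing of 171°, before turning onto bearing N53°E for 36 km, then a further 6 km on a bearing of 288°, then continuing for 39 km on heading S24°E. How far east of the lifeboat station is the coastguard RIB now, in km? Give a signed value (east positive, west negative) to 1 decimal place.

Leg 1 (171°, 4 km): east 4 sin 171° = 0.63, north 4 cos 171° = -3.95
Leg 2 (N53°E, 36 km): east 36 sin 53° = 28.75, north 36 cos 53° = 21.67
Leg 3 (288°, 6 km): east 6 sin 288° = -5.71, north 6 cos 288° = 1.85
Leg 4 (S24°E, 39 km): east 39 sin 156° = 15.86, north 39 cos 156° = -35.63
Net east component: 39.53 km.

39.5 km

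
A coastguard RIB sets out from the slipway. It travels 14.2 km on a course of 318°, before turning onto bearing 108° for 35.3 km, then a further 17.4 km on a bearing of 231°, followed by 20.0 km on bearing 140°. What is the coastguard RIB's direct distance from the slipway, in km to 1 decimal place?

35.5 km

Leg 1 (318°, 14.2 km): east 14.2 sin 318° = -9.50, north 14.2 cos 318° = 10.55
Leg 2 (108°, 35.3 km): east 35.3 sin 108° = 33.57, north 35.3 cos 108° = -10.91
Leg 3 (231°, 17.4 km): east 17.4 sin 231° = -13.52, north 17.4 cos 231° = -10.95
Leg 4 (140°, 20.0 km): east 20.0 sin 140° = 12.86, north 20.0 cos 140° = -15.32
Net: 23.40 east, -26.63 north. Distance = √((23.40)² + (-26.63)²) = 35.450 km.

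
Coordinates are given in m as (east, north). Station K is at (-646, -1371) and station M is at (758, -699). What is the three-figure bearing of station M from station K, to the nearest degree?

Δeast = 758 − -646 = 1404.00; Δnorth = -699 − -1371 = 672.00.
Bearing = atan2(Δeast, Δnorth) mod 360° = 64.42° ≈ 064°.

064°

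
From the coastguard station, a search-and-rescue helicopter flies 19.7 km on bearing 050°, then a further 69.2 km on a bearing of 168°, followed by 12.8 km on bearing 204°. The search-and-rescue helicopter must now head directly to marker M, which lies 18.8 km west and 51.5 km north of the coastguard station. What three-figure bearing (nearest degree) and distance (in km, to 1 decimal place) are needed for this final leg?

340°, 125.8 km

Leg 1 (050°, 19.7 km): east 19.7 sin 50° = 15.09, north 19.7 cos 50° = 12.66
Leg 2 (168°, 69.2 km): east 69.2 sin 168° = 14.39, north 69.2 cos 168° = -67.69
Leg 3 (204°, 12.8 km): east 12.8 sin 204° = -5.21, north 12.8 cos 204° = -11.69
Current position: (24.27, -66.72). Target: (-18.8, 51.5). Remaining: Δeast = -43.07, Δnorth = 118.22.
Bearing = atan2(-43.07, 118.22) mod 360° = 339.98°; distance = √((-43.07)² + (118.22)²) = 125.820 km.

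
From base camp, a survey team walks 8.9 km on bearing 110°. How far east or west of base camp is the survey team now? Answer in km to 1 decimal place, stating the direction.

8.4 km east

Leg 1 (110°, 8.9 km): east 8.9 sin 110° = 8.36, north 8.9 cos 110° = -3.04
Net east component: 8.36 km.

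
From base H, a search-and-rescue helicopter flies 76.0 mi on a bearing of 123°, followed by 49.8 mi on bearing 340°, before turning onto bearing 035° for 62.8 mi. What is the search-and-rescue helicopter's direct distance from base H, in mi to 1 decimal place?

100.4 mi

Leg 1 (123°, 76.0 mi): east 76.0 sin 123° = 63.74, north 76.0 cos 123° = -41.39
Leg 2 (340°, 49.8 mi): east 49.8 sin 340° = -17.03, north 49.8 cos 340° = 46.80
Leg 3 (035°, 62.8 mi): east 62.8 sin 35° = 36.02, north 62.8 cos 35° = 51.44
Net: 82.73 east, 56.85 north. Distance = √((82.73)² + (56.85)²) = 100.376 mi.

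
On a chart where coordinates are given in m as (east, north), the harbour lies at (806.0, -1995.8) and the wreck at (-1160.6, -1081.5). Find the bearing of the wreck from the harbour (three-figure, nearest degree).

295°

Δeast = -1160.6 − 806.0 = -1966.60; Δnorth = -1081.5 − -1995.8 = 914.30.
Bearing = atan2(Δeast, Δnorth) mod 360° = 294.93° ≈ 295°.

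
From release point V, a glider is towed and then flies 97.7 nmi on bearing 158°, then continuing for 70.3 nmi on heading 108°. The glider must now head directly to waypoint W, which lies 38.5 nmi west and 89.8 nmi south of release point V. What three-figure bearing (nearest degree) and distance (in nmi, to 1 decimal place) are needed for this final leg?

279°, 143.7 nmi

Leg 1 (158°, 97.7 nmi): east 97.7 sin 158° = 36.60, north 97.7 cos 158° = -90.59
Leg 2 (108°, 70.3 nmi): east 70.3 sin 108° = 66.86, north 70.3 cos 108° = -21.72
Current position: (103.46, -112.31). Target: (-38.5, -89.8). Remaining: Δeast = -141.96, Δnorth = 22.51.
Bearing = atan2(-141.96, 22.51) mod 360° = 279.01°; distance = √((-141.96)² + (22.51)²) = 143.732 nmi.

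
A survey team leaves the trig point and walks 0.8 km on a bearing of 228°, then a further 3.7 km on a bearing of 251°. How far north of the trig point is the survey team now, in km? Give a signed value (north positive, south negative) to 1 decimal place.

-1.7 km

Leg 1 (228°, 0.8 km): east 0.8 sin 228° = -0.59, north 0.8 cos 228° = -0.54
Leg 2 (251°, 3.7 km): east 3.7 sin 251° = -3.50, north 3.7 cos 251° = -1.20
Net north component: -1.74 km.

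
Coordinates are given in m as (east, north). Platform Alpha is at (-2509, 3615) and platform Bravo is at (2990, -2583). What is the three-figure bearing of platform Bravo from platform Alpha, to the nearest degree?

138°

Δeast = 2990 − -2509 = 5499.00; Δnorth = -2583 − 3615 = -6198.00.
Bearing = atan2(Δeast, Δnorth) mod 360° = 138.42° ≈ 138°.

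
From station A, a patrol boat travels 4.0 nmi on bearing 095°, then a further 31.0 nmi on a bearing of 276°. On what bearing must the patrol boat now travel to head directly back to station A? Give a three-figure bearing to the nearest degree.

Leg 1 (095°, 4.0 nmi): east 4.0 sin 95° = 3.98, north 4.0 cos 95° = -0.35
Leg 2 (276°, 31.0 nmi): east 31.0 sin 276° = -30.83, north 31.0 cos 276° = 3.24
Net displacement: -26.85 east, 2.89 north. Direction back to start is (26.85, -2.89): bearing = atan2(26.85, -2.89) mod 360° = 96.15° ≈ 096°.

096°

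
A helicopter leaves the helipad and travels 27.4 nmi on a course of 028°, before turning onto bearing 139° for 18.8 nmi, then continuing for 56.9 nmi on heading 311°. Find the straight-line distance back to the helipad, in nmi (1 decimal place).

Leg 1 (028°, 27.4 nmi): east 27.4 sin 28° = 12.86, north 27.4 cos 28° = 24.19
Leg 2 (139°, 18.8 nmi): east 18.8 sin 139° = 12.33, north 18.8 cos 139° = -14.19
Leg 3 (311°, 56.9 nmi): east 56.9 sin 311° = -42.94, north 56.9 cos 311° = 37.33
Net: -17.75 east, 47.33 north. Distance = √((-17.75)² + (47.33)²) = 50.551 nmi.

50.6 nmi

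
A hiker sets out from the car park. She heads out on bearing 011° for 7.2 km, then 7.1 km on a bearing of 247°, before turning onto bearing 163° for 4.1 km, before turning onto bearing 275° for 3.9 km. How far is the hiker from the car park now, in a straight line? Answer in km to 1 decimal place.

7.9 km

Leg 1 (011°, 7.2 km): east 7.2 sin 11° = 1.37, north 7.2 cos 11° = 7.07
Leg 2 (247°, 7.1 km): east 7.1 sin 247° = -6.54, north 7.1 cos 247° = -2.77
Leg 3 (163°, 4.1 km): east 4.1 sin 163° = 1.20, north 4.1 cos 163° = -3.92
Leg 4 (275°, 3.9 km): east 3.9 sin 275° = -3.89, north 3.9 cos 275° = 0.34
Net: -7.85 east, 0.71 north. Distance = √((-7.85)² + (0.71)²) = 7.880 km.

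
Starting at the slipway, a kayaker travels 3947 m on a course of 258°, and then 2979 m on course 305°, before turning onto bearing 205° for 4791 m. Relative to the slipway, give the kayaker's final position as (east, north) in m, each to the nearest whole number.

(-8326, -3454)

Leg 1 (258°, 3947 m): east 3947 sin 258° = -3860.75, north 3947 cos 258° = -820.63
Leg 2 (305°, 2979 m): east 2979 sin 305° = -2440.25, north 2979 cos 305° = 1708.68
Leg 3 (205°, 4791 m): east 4791 sin 205° = -2024.76, north 4791 cos 205° = -4342.12
Summing: -8325.77 m east, -3454.06 m north → (-8326, -3454).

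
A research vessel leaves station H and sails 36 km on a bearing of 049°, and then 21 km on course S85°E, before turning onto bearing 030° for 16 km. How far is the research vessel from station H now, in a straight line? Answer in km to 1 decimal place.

Leg 1 (049°, 36 km): east 36 sin 49° = 27.17, north 36 cos 49° = 23.62
Leg 2 (S85°E, 21 km): east 21 sin 95° = 20.92, north 21 cos 95° = -1.83
Leg 3 (030°, 16 km): east 16 sin 30° = 8.00, north 16 cos 30° = 13.86
Net: 56.09 east, 35.64 north. Distance = √((56.09)² + (35.64)²) = 66.457 km.

66.5 km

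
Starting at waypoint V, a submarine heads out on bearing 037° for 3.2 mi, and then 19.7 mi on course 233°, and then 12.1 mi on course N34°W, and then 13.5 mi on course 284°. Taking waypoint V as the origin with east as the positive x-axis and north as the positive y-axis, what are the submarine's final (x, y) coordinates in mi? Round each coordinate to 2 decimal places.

(-33.67, 4.00)

Leg 1 (037°, 3.2 mi): east 3.2 sin 37° = 1.93, north 3.2 cos 37° = 2.56
Leg 2 (233°, 19.7 mi): east 19.7 sin 233° = -15.73, north 19.7 cos 233° = -11.86
Leg 3 (N34°W, 12.1 mi): east 12.1 sin 326° = -6.77, north 12.1 cos 326° = 10.03
Leg 4 (284°, 13.5 mi): east 13.5 sin 284° = -13.10, north 13.5 cos 284° = 3.27
Summing: -33.67 mi east, 4.00 mi north → (-33.67, 4.00).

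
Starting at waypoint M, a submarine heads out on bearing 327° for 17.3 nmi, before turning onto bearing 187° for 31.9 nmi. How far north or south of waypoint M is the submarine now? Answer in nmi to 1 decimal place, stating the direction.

17.2 nmi south

Leg 1 (327°, 17.3 nmi): east 17.3 sin 327° = -9.42, north 17.3 cos 327° = 14.51
Leg 2 (187°, 31.9 nmi): east 31.9 sin 187° = -3.89, north 31.9 cos 187° = -31.66
Net north component: -17.15 nmi.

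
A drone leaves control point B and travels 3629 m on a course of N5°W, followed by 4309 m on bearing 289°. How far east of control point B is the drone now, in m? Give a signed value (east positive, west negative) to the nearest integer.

Leg 1 (N5°W, 3629 m): east 3629 sin 355° = -316.29, north 3629 cos 355° = 3615.19
Leg 2 (289°, 4309 m): east 4309 sin 289° = -4074.24, north 4309 cos 289° = 1402.87
Net east component: -4390.53 m.

-4391 m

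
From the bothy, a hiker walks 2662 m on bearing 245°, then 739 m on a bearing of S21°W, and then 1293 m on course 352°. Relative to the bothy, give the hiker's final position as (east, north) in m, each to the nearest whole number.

(-2857, -535)

Leg 1 (245°, 2662 m): east 2662 sin 245° = -2412.59, north 2662 cos 245° = -1125.01
Leg 2 (S21°W, 739 m): east 739 sin 201° = -264.83, north 739 cos 201° = -689.92
Leg 3 (352°, 1293 m): east 1293 sin 352° = -179.95, north 1293 cos 352° = 1280.42
Summing: -2857.38 m east, -534.51 m north → (-2857, -535).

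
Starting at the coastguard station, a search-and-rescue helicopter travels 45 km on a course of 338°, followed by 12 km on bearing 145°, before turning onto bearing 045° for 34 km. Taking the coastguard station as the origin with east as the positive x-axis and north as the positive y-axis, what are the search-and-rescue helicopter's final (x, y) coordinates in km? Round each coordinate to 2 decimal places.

(14.07, 55.94)

Leg 1 (338°, 45 km): east 45 sin 338° = -16.86, north 45 cos 338° = 41.72
Leg 2 (145°, 12 km): east 12 sin 145° = 6.88, north 12 cos 145° = -9.83
Leg 3 (045°, 34 km): east 34 sin 45° = 24.04, north 34 cos 45° = 24.04
Summing: 14.07 km east, 55.94 km north → (14.07, 55.94).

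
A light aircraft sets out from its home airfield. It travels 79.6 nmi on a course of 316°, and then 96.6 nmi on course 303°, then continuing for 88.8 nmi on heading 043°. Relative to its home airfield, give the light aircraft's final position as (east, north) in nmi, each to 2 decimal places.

Leg 1 (316°, 79.6 nmi): east 79.6 sin 316° = -55.29, north 79.6 cos 316° = 57.26
Leg 2 (303°, 96.6 nmi): east 96.6 sin 303° = -81.02, north 96.6 cos 303° = 52.61
Leg 3 (043°, 88.8 nmi): east 88.8 sin 43° = 60.56, north 88.8 cos 43° = 64.94
Summing: -75.75 nmi east, 174.82 nmi north → (-75.75, 174.82).

(-75.75, 174.82)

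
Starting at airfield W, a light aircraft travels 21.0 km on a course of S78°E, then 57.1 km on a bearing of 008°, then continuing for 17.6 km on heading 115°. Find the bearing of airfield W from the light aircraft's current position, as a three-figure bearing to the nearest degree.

Leg 1 (S78°E, 21.0 km): east 21.0 sin 102° = 20.54, north 21.0 cos 102° = -4.37
Leg 2 (008°, 57.1 km): east 57.1 sin 8° = 7.95, north 57.1 cos 8° = 56.54
Leg 3 (115°, 17.6 km): east 17.6 sin 115° = 15.95, north 17.6 cos 115° = -7.44
Net displacement: 44.44 east, 44.74 north. Direction back to start is (-44.44, -44.74): bearing = atan2(-44.44, -44.74) mod 360° = 224.81° ≈ 225°.

225°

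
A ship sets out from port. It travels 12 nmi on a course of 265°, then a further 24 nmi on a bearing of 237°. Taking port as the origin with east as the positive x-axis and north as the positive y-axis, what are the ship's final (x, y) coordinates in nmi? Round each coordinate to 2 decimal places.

(-32.08, -14.12)

Leg 1 (265°, 12 nmi): east 12 sin 265° = -11.95, north 12 cos 265° = -1.05
Leg 2 (237°, 24 nmi): east 24 sin 237° = -20.13, north 24 cos 237° = -13.07
Summing: -32.08 nmi east, -14.12 nmi north → (-32.08, -14.12).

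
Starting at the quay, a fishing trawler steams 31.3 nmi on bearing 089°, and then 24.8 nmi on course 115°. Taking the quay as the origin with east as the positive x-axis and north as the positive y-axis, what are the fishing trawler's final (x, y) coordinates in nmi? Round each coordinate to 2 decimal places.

(53.77, -9.93)

Leg 1 (089°, 31.3 nmi): east 31.3 sin 89° = 31.30, north 31.3 cos 89° = 0.55
Leg 2 (115°, 24.8 nmi): east 24.8 sin 115° = 22.48, north 24.8 cos 115° = -10.48
Summing: 53.77 nmi east, -9.93 nmi north → (53.77, -9.93).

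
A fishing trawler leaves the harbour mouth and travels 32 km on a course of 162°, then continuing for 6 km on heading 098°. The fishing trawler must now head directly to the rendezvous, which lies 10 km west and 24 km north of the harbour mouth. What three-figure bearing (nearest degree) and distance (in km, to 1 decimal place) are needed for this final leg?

Leg 1 (162°, 32 km): east 32 sin 162° = 9.89, north 32 cos 162° = -30.43
Leg 2 (098°, 6 km): east 6 sin 98° = 5.94, north 6 cos 98° = -0.84
Current position: (15.83, -31.27). Target: (-10, 24). Remaining: Δeast = -25.83, Δnorth = 55.27.
Bearing = atan2(-25.83, 55.27) mod 360° = 334.95°; distance = √((-25.83)² + (55.27)²) = 61.007 km.

335°, 61.0 km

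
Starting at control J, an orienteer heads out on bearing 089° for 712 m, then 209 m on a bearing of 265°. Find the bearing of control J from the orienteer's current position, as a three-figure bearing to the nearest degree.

271°

Leg 1 (089°, 712 m): east 712 sin 89° = 711.89, north 712 cos 89° = 12.43
Leg 2 (265°, 209 m): east 209 sin 265° = -208.20, north 209 cos 265° = -18.22
Net displacement: 503.69 east, -5.79 north. Direction back to start is (-503.69, 5.79): bearing = atan2(-503.69, 5.79) mod 360° = 270.66° ≈ 271°.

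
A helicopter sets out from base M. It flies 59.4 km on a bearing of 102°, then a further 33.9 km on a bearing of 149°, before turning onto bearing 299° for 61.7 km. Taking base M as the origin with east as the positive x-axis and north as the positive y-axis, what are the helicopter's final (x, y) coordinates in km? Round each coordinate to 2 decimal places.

(21.60, -11.50)

Leg 1 (102°, 59.4 km): east 59.4 sin 102° = 58.10, north 59.4 cos 102° = -12.35
Leg 2 (149°, 33.9 km): east 33.9 sin 149° = 17.46, north 33.9 cos 149° = -29.06
Leg 3 (299°, 61.7 km): east 61.7 sin 299° = -53.96, north 61.7 cos 299° = 29.91
Summing: 21.60 km east, -11.50 km north → (21.60, -11.50).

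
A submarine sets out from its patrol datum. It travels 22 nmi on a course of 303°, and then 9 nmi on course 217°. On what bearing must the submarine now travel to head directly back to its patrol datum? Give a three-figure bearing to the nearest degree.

Leg 1 (303°, 22 nmi): east 22 sin 303° = -18.45, north 22 cos 303° = 11.98
Leg 2 (217°, 9 nmi): east 9 sin 217° = -5.42, north 9 cos 217° = -7.19
Net displacement: -23.87 east, 4.79 north. Direction back to start is (23.87, -4.79): bearing = atan2(23.87, -4.79) mod 360° = 101.36° ≈ 101°.

101°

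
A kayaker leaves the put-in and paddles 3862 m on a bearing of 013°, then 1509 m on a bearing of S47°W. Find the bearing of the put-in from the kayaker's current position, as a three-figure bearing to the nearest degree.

175°

Leg 1 (013°, 3862 m): east 3862 sin 13° = 868.76, north 3862 cos 13° = 3763.02
Leg 2 (S47°W, 1509 m): east 1509 sin 227° = -1103.61, north 1509 cos 227° = -1029.14
Net displacement: -234.85 east, 2733.88 north. Direction back to start is (234.85, -2733.88): bearing = atan2(234.85, -2733.88) mod 360° = 175.09° ≈ 175°.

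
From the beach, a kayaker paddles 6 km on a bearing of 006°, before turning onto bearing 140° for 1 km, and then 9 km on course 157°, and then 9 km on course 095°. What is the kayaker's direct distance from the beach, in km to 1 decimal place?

Leg 1 (006°, 6 km): east 6 sin 6° = 0.63, north 6 cos 6° = 5.97
Leg 2 (140°, 1 km): east 1 sin 140° = 0.64, north 1 cos 140° = -0.77
Leg 3 (157°, 9 km): east 9 sin 157° = 3.52, north 9 cos 157° = -8.28
Leg 4 (095°, 9 km): east 9 sin 95° = 8.97, north 9 cos 95° = -0.78
Net: 13.75 east, -3.87 north. Distance = √((13.75)² + (-3.87)²) = 14.286 km.

14.3 km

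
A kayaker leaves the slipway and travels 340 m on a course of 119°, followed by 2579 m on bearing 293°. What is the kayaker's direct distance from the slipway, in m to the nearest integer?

2241 m

Leg 1 (119°, 340 m): east 340 sin 119° = 297.37, north 340 cos 119° = -164.84
Leg 2 (293°, 2579 m): east 2579 sin 293° = -2373.98, north 2579 cos 293° = 1007.70
Net: -2076.61 east, 842.86 north. Distance = √((-2076.61)² + (842.86)²) = 2241.144 m.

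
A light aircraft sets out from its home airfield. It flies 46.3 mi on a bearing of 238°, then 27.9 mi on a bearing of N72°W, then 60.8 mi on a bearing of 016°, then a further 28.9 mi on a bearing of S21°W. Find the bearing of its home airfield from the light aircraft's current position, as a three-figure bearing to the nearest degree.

105°

Leg 1 (238°, 46.3 mi): east 46.3 sin 238° = -39.26, north 46.3 cos 238° = -24.54
Leg 2 (N72°W, 27.9 mi): east 27.9 sin 288° = -26.53, north 27.9 cos 288° = 8.62
Leg 3 (016°, 60.8 mi): east 60.8 sin 16° = 16.76, north 60.8 cos 16° = 58.44
Leg 4 (S21°W, 28.9 mi): east 28.9 sin 201° = -10.36, north 28.9 cos 201° = -26.98
Net displacement: -59.40 east, 15.55 north. Direction back to start is (59.40, -15.55): bearing = atan2(59.40, -15.55) mod 360° = 104.67° ≈ 105°.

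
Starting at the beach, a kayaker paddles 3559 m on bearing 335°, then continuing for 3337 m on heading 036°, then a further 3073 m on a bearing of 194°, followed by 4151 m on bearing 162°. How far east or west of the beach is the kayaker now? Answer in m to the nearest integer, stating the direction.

997 m east

Leg 1 (335°, 3559 m): east 3559 sin 335° = -1504.10, north 3559 cos 335° = 3225.55
Leg 2 (036°, 3337 m): east 3337 sin 36° = 1961.44, north 3337 cos 36° = 2699.69
Leg 3 (194°, 3073 m): east 3073 sin 194° = -743.43, north 3073 cos 194° = -2981.72
Leg 4 (162°, 4151 m): east 4151 sin 162° = 1282.73, north 4151 cos 162° = -3947.84
Net east component: 996.64 m.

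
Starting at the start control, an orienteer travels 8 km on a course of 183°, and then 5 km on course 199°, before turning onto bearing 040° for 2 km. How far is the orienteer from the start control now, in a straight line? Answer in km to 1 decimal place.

Leg 1 (183°, 8 km): east 8 sin 183° = -0.42, north 8 cos 183° = -7.99
Leg 2 (199°, 5 km): east 5 sin 199° = -1.63, north 5 cos 199° = -4.73
Leg 3 (040°, 2 km): east 2 sin 40° = 1.29, north 2 cos 40° = 1.53
Net: -0.76 east, -11.18 north. Distance = √((-0.76)² + (-11.18)²) = 11.210 km.

11.2 km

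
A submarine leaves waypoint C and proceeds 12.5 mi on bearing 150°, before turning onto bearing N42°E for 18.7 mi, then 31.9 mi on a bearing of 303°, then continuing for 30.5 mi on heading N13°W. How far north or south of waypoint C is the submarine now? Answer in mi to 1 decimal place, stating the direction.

Leg 1 (150°, 12.5 mi): east 12.5 sin 150° = 6.25, north 12.5 cos 150° = -10.83
Leg 2 (N42°E, 18.7 mi): east 18.7 sin 42° = 12.51, north 18.7 cos 42° = 13.90
Leg 3 (303°, 31.9 mi): east 31.9 sin 303° = -26.75, north 31.9 cos 303° = 17.37
Leg 4 (N13°W, 30.5 mi): east 30.5 sin 347° = -6.86, north 30.5 cos 347° = 29.72
Net north component: 50.16 mi.

50.2 mi north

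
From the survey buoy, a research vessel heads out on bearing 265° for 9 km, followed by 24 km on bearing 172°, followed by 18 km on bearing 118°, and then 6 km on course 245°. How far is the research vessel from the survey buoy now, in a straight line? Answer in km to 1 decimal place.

35.9 km

Leg 1 (265°, 9 km): east 9 sin 265° = -8.97, north 9 cos 265° = -0.78
Leg 2 (172°, 24 km): east 24 sin 172° = 3.34, north 24 cos 172° = -23.77
Leg 3 (118°, 18 km): east 18 sin 118° = 15.89, north 18 cos 118° = -8.45
Leg 4 (245°, 6 km): east 6 sin 245° = -5.44, north 6 cos 245° = -2.54
Net: 4.83 east, -35.54 north. Distance = √((4.83)² + (-35.54)²) = 35.864 km.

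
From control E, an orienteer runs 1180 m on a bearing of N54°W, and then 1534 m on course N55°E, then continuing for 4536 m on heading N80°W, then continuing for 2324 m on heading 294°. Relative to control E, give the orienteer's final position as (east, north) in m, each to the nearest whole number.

Leg 1 (N54°W, 1180 m): east 1180 sin 306° = -954.64, north 1180 cos 306° = 693.59
Leg 2 (N55°E, 1534 m): east 1534 sin 55° = 1256.58, north 1534 cos 55° = 879.87
Leg 3 (N80°W, 4536 m): east 4536 sin 280° = -4467.09, north 4536 cos 280° = 787.67
Leg 4 (294°, 2324 m): east 2324 sin 294° = -2123.08, north 2324 cos 294° = 945.26
Summing: -6288.23 m east, 3306.38 m north → (-6288, 3306).

(-6288, 3306)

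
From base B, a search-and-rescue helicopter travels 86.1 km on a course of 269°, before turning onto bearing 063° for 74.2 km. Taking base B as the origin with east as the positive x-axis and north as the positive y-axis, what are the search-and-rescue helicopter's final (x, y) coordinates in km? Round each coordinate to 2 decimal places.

Leg 1 (269°, 86.1 km): east 86.1 sin 269° = -86.09, north 86.1 cos 269° = -1.50
Leg 2 (063°, 74.2 km): east 74.2 sin 63° = 66.11, north 74.2 cos 63° = 33.69
Summing: -19.97 km east, 32.18 km north → (-19.97, 32.18).

(-19.97, 32.18)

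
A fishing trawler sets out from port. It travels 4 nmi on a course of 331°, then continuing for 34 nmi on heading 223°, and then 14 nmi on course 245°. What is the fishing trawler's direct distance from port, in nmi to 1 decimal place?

Leg 1 (331°, 4 nmi): east 4 sin 331° = -1.94, north 4 cos 331° = 3.50
Leg 2 (223°, 34 nmi): east 34 sin 223° = -23.19, north 34 cos 223° = -24.87
Leg 3 (245°, 14 nmi): east 14 sin 245° = -12.69, north 14 cos 245° = -5.92
Net: -37.82 east, -27.28 north. Distance = √((-37.82)² + (-27.28)²) = 46.631 nmi.

46.6 nmi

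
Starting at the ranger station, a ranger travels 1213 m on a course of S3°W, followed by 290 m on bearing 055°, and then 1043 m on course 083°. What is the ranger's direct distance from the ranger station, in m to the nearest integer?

Leg 1 (S3°W, 1213 m): east 1213 sin 183° = -63.48, north 1213 cos 183° = -1211.34
Leg 2 (055°, 290 m): east 290 sin 55° = 237.55, north 290 cos 55° = 166.34
Leg 3 (083°, 1043 m): east 1043 sin 83° = 1035.23, north 1043 cos 83° = 127.11
Net: 1209.30 east, -917.89 north. Distance = √((1209.30)² + (-917.89)²) = 1518.197 m.

1518 m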